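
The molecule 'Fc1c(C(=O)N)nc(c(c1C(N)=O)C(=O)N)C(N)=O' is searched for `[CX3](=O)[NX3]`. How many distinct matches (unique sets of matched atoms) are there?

4

[CX3](=O)[NX3] is the SMARTS for an amide: a carbonyl carbon bonded to a trivalent nitrogen.
The molecule carries 4 separate instances of a primary amide (-C(=O)NH2) meeting every constraint; each maps to a distinct set of atoms, giving 4 matches.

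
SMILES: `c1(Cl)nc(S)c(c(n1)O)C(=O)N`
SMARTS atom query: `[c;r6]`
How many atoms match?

4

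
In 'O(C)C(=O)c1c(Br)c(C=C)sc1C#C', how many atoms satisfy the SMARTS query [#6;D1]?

Check the 14 heavy atoms by environment: 1× s (aromatic, D2) → no; 4× c (aromatic, D3) → no; 1× C (D3) → no; 1× O (D1) → no; 1× O (D2) → no; 3× C (D1) → match; 2× C (D2) → no; 1× Br (D1) → no.
That gives 3 matching atoms.

3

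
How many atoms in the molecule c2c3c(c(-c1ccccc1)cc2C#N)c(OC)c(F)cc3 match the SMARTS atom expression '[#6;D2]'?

10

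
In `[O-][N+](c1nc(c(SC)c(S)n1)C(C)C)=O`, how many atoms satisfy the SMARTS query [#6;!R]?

The query [#6;!R] means: carbon not in any ring.
Check the 15 heavy atoms by environment: 2× n (aromatic, in 6-ring) → no; 4× c (aromatic, in 6-ring) → no; 2× S (acyclic) → no; 4× C (acyclic) → match; 1× N (charge +1, acyclic) → no; 1× O (charge -1, acyclic) → no; 1× O (acyclic) → no.
That gives 4 matching atoms.

4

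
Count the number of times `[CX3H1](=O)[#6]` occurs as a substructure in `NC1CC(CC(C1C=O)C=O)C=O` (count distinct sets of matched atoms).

[CX3H1](=O)[#6] is the SMARTS for an aldehyde: an sp2 carbon with one H, double-bonded to O and single-bonded to carbon.
The molecule carries 3 separate instances of an aldehyde (-CHO) meeting every constraint; each maps to a distinct set of atoms, giving 3 matches.

3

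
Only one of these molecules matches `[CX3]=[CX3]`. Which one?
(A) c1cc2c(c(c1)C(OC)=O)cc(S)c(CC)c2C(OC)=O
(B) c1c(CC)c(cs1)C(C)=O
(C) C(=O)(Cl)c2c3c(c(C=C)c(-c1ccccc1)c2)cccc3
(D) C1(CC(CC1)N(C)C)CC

C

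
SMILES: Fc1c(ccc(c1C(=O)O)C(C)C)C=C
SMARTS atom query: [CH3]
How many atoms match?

The query [CH3] means: aliphatic carbon with exactly three hydrogens.
Check the 15 heavy atoms by environment: 4× c (aromatic, H0) → no; 2× c (aromatic, H1) → no; 1× C (H0) → no; 1× O (H0) → no; 1× O (H1) → no; 2× C (H1) → no; 1× C (H2) → no; 2× C (H3) → match; 1× F (H0) → no.
That gives 2 matching atoms.

2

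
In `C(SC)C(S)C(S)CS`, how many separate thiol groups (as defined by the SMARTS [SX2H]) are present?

3

[SX2H] is the SMARTS for a thiol: an aliphatic sulfur with two connections, one being H.
The molecule carries 3 separate instances of a thiol (-SH) meeting every constraint; each maps to a distinct set of atoms, giving 3 matches.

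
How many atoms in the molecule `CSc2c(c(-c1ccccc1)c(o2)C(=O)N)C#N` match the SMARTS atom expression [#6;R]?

10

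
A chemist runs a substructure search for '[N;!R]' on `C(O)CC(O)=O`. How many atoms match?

The query [N;!R] means: aliphatic nitrogen not in a ring.
Check the 6 heavy atoms by environment: 3× C (acyclic) → no; 3× O (acyclic) → no.
No environment satisfies the query, so 0 matching atoms.

0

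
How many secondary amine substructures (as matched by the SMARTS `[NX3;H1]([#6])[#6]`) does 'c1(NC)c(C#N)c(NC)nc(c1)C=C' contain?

[NX3;H1]([#6])[#6] is the SMARTS for a secondary amine: a trivalent nitrogen with one H, bonded to two carbons.
The molecule carries 2 separate instances of an N-methylamino group (-NHCH3) meeting every constraint; each maps to a distinct set of atoms, giving 2 matches.

2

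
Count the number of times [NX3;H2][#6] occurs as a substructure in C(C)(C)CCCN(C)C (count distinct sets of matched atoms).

0

[NX3;H2][#6] is the SMARTS for a primary amine: a trivalent nitrogen with two H attached to carbon.
The molecule has a dimethylamino group (-N(CH3)2), but the nitrogen has H0, not H2; nothing else fits, so there are 0 matches.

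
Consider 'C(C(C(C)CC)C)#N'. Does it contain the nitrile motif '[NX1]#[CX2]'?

The pattern [NX1]#[CX2] describes a nitrogen triple-bonded to a two-connected carbon — a nitrile.
The molecule carries a nitrile (-C#N), whose atoms satisfy every constraint of the query, so the pattern matches.

Yes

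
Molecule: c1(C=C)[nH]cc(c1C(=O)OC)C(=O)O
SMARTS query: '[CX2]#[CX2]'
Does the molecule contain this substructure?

The pattern [CX2]#[CX2] describes a carbon-carbon triple bond — an alkyne.
The closest candidate here is a vinyl group (-CH=CH2), but the C=C is a double bond; both carbons are CX3, not CX2. No other fragment satisfies the full query, so there is no match.

No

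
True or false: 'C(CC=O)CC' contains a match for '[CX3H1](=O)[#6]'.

True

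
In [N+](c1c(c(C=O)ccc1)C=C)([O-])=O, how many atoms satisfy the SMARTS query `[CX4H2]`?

0

The query [CX4H2] means: sp3 carbon (X4) with exactly two hydrogens.
Check the 13 heavy atoms by environment: 3× c (aromatic, H1, X3) → no; 3× c (aromatic, H0, X3) → no; 2× C (H1, X3) → no; 2× O (H0, X1) → no; 1× N (charge +1, H0, X3) → no; 1× O (charge -1, H0, X1) → no; 1× C (H2, X3) → no.
No environment satisfies the query, so 0 matching atoms.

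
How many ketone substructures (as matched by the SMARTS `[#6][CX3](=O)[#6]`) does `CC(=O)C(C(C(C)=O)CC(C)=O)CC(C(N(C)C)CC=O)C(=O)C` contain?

[#6][CX3](=O)[#6] is the SMARTS for a ketone: a carbonyl carbon (no H) flanked by two carbons.
The molecule carries 4 separate instances of an acetyl/ketone group (-C(=O)CH3) meeting every constraint; each maps to a distinct set of atoms, giving 4 matches.

4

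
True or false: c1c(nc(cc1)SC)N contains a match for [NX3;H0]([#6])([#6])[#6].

False

The pattern [NX3;H0]([#6])([#6])[#6] describes a trivalent nitrogen with no H, bonded to three carbons — a tertiary amine.
The closest candidate here is a primary amino group (-NH2), but the nitrogen has H2, not H0 with three carbons. No other fragment satisfies the full query, so there is no match.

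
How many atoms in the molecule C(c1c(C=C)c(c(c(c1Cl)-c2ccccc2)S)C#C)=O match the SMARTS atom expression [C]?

5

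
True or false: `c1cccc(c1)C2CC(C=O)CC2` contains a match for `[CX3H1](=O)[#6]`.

True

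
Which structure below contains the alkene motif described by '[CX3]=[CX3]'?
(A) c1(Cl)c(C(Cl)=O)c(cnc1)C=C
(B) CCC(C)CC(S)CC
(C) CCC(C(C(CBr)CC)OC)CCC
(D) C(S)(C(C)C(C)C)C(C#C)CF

A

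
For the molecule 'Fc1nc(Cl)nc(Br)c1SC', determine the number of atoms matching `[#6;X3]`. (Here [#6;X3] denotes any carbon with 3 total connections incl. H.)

4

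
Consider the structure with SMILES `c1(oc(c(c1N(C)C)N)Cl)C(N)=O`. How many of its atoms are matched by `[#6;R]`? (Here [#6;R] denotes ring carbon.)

4

The query [#6;R] means: carbon that is part of a ring.
Check the 13 heavy atoms by environment: 1× o (aromatic, in 5-ring) → no; 4× c (aromatic, in 5-ring) → match; 3× N (acyclic) → no; 3× C (acyclic) → no; 1× O (acyclic) → no; 1× Cl (acyclic) → no.
That gives 4 matching atoms.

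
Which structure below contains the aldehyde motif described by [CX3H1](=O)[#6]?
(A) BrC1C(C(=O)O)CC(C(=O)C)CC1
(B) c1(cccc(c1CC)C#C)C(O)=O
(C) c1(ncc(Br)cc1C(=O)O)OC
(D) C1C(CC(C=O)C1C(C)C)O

D

[CX3H1](=O)[#6] describes an sp2 carbon with one H, double-bonded to O and single-bonded to carbon (an aldehyde).
(A) has a carboxylic acid group (-C(=O)OH) but the carbonyl carbon has H0 and is bonded to O, not H1.
(B) has a carboxylic acid group (-C(=O)OH) but the carbonyl carbon has H0 and is bonded to O, not H1.
(C) has a carboxylic acid group (-C(=O)OH) but the carbonyl carbon has H0 and is bonded to O, not H1.
(D) contains an aldehyde (-CHO), which satisfies every atom and bond constraint.
So the answer is (D).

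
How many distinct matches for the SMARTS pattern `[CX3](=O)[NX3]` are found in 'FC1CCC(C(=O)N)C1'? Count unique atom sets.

1

[CX3](=O)[NX3] is the SMARTS for an amide: a carbonyl carbon bonded to a trivalent nitrogen.
Exactly one fragment in the molecule meets all constraints, giving 1 match.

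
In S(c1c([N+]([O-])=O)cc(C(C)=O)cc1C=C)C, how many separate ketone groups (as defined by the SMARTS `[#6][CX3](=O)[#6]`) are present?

[#6][CX3](=O)[#6] is the SMARTS for a ketone: a carbonyl carbon (no H) flanked by two carbons.
Exactly one fragment in the molecule meets all constraints, giving 1 match.

1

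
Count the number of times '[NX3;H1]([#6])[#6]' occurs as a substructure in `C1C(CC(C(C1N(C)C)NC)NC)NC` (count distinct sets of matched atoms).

3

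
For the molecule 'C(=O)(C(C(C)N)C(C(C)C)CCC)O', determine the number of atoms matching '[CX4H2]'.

Check the 14 heavy atoms by environment: 4× C (H3, X4) → no; 2× C (H2, X4) → match; 4× C (H1, X4) → no; 1× C (H0, X3) → no; 1× O (H0, X1) → no; 1× O (H1, X2) → no; 1× N (H2, X3) → no.
That gives 2 matching atoms.

2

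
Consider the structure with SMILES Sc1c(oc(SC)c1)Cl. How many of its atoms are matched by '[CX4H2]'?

The query [CX4H2] means: sp3 carbon (X4) with exactly two hydrogens.
Check the 9 heavy atoms by environment: 1× o (aromatic, H0, X2) → no; 3× c (aromatic, H0, X3) → no; 1× c (aromatic, H1, X3) → no; 1× S (H0, X2) → no; 1× C (H3, X4) → no; 1× S (H1, X2) → no; 1× Cl (H0, X1) → no.
No environment satisfies the query, so 0 matching atoms.

0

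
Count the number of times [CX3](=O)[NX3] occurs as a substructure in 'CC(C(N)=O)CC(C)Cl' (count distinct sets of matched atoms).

1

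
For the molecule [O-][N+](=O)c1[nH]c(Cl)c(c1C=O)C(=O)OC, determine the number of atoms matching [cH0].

The query [cH0] means: aromatic carbon with no attached hydrogen (substituted or ring-fusion).
Check the 15 heavy atoms by environment: 1× n (aromatic, H1) → no; 4× c (aromatic, H0) → match; 1× C (H1) → no; 4× O (H0) → no; 1× N (charge +1, H0) → no; 1× O (charge -1, H0) → no; 1× C (H0) → no; 1× C (H3) → no; 1× Cl (H0) → no.
That gives 4 matching atoms.

4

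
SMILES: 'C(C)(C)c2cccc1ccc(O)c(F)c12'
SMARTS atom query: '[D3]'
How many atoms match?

Check the 15 heavy atoms by environment: 5× c (aromatic, D3) → match; 5× c (aromatic, D2) → no; 1× C (D3) → match; 2× C (D1) → no; 1× O (D1) → no; 1× F (D1) → no.
Summing the matching environments: 5 + 1 = 6 matching atoms.

6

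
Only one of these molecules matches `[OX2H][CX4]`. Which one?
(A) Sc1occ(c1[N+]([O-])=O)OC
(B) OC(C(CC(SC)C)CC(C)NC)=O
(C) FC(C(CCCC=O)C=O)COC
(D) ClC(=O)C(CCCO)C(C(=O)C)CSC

D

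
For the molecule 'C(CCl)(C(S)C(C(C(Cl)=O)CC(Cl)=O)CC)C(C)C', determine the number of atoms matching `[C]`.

13

The query [C] means: uppercase C matches aliphatic (non-aromatic) carbon only.
Check the 19 heavy atoms by environment: 13× C → match; 2× O → no; 3× Cl → no; 1× S → no.
That gives 13 matching atoms.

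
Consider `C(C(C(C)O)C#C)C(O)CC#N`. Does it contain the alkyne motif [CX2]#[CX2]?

Yes

The pattern [CX2]#[CX2] describes a carbon-carbon triple bond — an alkyne.
The molecule carries an ethynyl group (-C#CH), whose atoms satisfy every constraint of the query, so the pattern matches.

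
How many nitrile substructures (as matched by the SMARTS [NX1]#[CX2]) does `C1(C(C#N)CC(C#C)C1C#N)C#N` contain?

3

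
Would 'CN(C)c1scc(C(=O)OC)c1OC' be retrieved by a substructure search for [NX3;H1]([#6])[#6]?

No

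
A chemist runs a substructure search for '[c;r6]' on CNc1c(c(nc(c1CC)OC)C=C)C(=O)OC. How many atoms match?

The query [c;r6] means: aromatic carbon that belongs to a six-membered ring.
Check the 18 heavy atoms by environment: 1× n (aromatic, in 6-ring) → no; 5× c (aromatic, in 6-ring) → match; 8× C (acyclic) → no; 3× O (acyclic) → no; 1× N (acyclic) → no.
That gives 5 matching atoms.

5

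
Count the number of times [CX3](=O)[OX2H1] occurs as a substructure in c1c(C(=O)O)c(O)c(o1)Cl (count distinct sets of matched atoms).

1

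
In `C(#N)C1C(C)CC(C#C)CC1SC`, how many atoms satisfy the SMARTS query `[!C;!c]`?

The query [!C;!c] means: neither aliphatic nor aromatic carbon — same as [!#6].
Check the 13 heavy atoms by environment: 11× C → no; 1× S → match; 1× N → match.
Summing the matching environments: 1 + 1 = 2 matching atoms.

2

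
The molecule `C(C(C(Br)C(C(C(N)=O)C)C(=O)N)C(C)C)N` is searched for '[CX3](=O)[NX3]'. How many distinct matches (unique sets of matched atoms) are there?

2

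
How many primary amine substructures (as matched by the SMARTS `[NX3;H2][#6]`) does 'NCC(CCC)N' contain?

2

[NX3;H2][#6] is the SMARTS for a primary amine: a trivalent nitrogen with two H attached to carbon.
The molecule carries 2 separate instances of a primary amino group (-NH2) meeting every constraint; each maps to a distinct set of atoms, giving 2 matches.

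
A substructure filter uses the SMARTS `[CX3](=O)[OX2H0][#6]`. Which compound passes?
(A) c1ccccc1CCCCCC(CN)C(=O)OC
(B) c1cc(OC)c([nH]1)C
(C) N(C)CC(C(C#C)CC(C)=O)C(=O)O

A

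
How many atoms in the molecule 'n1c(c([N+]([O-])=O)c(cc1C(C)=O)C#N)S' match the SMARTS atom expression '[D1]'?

The query [D1] means: atom with exactly one heavy-atom neighbour (degree 1).
Check the 15 heavy atoms by environment: 1× n (aromatic, D2) → no; 4× c (aromatic, D3) → no; 1× c (aromatic, D2) → no; 1× C (D2) → no; 1× N (D1) → match; 1× C (D3) → no; 2× O (D1) → match; 1× C (D1) → match; 1× S (D1) → match; 1× N (charge +1, D3) → no; 1× O (charge -1, D1) → match.
Summing the matching environments: 1 + 2 + 1 + 1 + 1 = 6 matching atoms.

6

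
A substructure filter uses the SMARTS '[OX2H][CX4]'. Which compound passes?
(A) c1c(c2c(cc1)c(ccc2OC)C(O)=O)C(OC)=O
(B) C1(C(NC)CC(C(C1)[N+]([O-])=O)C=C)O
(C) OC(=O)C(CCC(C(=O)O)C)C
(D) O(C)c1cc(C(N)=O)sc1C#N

B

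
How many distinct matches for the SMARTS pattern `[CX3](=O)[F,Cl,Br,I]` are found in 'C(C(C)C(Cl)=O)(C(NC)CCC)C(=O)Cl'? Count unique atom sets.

2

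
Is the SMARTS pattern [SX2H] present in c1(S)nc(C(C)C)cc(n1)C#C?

The pattern [SX2H] describes an aliphatic sulfur with two connections, one being H — a thiol.
The molecule carries a thiol (-SH), whose atoms satisfy every constraint of the query, so the pattern matches.

Yes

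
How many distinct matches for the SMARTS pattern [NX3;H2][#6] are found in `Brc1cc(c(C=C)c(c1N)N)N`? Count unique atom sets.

[NX3;H2][#6] is the SMARTS for a primary amine: a trivalent nitrogen with two H attached to carbon.
The molecule carries 3 separate instances of a primary amino group (-NH2) meeting every constraint; each maps to a distinct set of atoms, giving 3 matches.

3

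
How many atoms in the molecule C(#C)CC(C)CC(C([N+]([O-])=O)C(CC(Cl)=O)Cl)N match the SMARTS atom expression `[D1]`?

8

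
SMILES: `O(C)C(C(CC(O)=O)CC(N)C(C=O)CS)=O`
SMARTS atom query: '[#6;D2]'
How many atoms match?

The query [#6;D2] means: any carbon bonded to exactly two heavy atoms.
Check the 17 heavy atoms by environment: 4× C (D2) → match; 5× C (D3) → no; 4× O (D1) → no; 1× O (D2) → no; 1× C (D1) → no; 1× N (D1) → no; 1× S (D1) → no.
That gives 4 matching atoms.

4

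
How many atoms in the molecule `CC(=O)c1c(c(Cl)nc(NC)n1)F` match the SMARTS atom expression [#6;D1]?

2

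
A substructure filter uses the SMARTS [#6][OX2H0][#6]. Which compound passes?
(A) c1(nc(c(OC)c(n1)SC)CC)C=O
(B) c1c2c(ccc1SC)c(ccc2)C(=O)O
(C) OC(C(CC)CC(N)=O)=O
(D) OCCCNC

[#6][OX2H0][#6] describes an aliphatic oxygen bridging two carbons with no H on the oxygen (an ether).
(A) contains a methoxy ether (-OCH3), which satisfies every atom and bond constraint.
(B) has a carboxylic acid group (-C(=O)OH) but the -OH oxygen has H1; the =O is OX1, not OX2.
(C) has a carboxylic acid group (-C(=O)OH) but the -OH oxygen has H1; the =O is OX1, not OX2.
(D) has a hydroxyl group (-OH) but the oxygen has H1, not H0 bridging two carbons.
So the answer is (A).

A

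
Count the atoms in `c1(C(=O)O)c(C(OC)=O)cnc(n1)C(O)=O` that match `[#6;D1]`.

The query [#6;D1] means: carbon bonded to exactly one heavy atom.
Check the 16 heavy atoms by environment: 2× n (aromatic, D2) → no; 3× c (aromatic, D3) → no; 1× c (aromatic, D2) → no; 3× C (D3) → no; 5× O (D1) → no; 1× O (D2) → no; 1× C (D1) → match.
That gives 1 matching atom.

1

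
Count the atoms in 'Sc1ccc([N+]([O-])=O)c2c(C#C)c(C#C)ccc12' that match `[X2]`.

5

The query [X2] means: any atom with exactly two total connections (bonds + H).
Check the 18 heavy atoms by environment: 10× c (aromatic, X3) → no; 1× N (charge +1, X3) → no; 1× O (charge -1, X1) → no; 1× O (X1) → no; 4× C (X2) → match; 1× S (X2) → match.
Summing the matching environments: 4 + 1 = 5 matching atoms.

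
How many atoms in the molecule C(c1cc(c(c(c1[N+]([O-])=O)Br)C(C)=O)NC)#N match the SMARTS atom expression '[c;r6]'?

6

The query [c;r6] means: aromatic carbon that belongs to a six-membered ring.
Check the 17 heavy atoms by environment: 6× c (aromatic, in 6-ring) → match; 4× C (acyclic) → no; 2× O (acyclic) → no; 2× N (acyclic) → no; 1× Br (acyclic) → no; 1× N (charge +1, acyclic) → no; 1× O (charge -1, acyclic) → no.
That gives 6 matching atoms.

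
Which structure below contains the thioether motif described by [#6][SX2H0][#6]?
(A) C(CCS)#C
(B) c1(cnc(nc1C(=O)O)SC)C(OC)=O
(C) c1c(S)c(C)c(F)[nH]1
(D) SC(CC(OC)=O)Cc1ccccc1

B

[#6][SX2H0][#6] describes an aliphatic sulfur bridging two carbons with no H on the sulfur (a thioether).
(A) has a thiol (-SH) but the sulfur has H1, not H0 bridging two carbons.
(B) contains a methylthio ether (-SCH3), which satisfies every atom and bond constraint.
(C) has a thiol (-SH) but the sulfur has H1, not H0 bridging two carbons.
(D) has a thiol (-SH) but the sulfur has H1, not H0 bridging two carbons.
So the answer is (B).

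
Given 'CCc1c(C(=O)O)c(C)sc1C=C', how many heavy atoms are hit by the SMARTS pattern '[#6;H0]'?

The query [#6;H0] means: any carbon with no attached hydrogen.
Check the 13 heavy atoms by environment: 1× s (aromatic, H0) → no; 4× c (aromatic, H0) → match; 2× C (H2) → no; 2× C (H3) → no; 1× C (H0) → match; 1× O (H0) → no; 1× O (H1) → no; 1× C (H1) → no.
Summing the matching environments: 4 + 1 = 5 matching atoms.

5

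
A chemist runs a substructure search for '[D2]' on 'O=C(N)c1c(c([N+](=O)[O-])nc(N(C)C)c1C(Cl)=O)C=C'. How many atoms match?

2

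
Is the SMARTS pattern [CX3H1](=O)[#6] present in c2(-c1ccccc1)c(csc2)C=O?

Yes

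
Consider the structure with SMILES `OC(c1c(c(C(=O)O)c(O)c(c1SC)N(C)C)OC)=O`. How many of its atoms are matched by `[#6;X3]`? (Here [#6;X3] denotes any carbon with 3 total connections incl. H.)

The query [#6;X3] means: any carbon (aromatic or not) with three total connections.
Check the 20 heavy atoms by environment: 6× c (aromatic, X3) → match; 4× O (X2) → no; 1× S (X2) → no; 4× C (X4) → no; 2× C (X3) → match; 2× O (X1) → no; 1× N (X3) → no.
Summing the matching environments: 6 + 2 = 8 matching atoms.

8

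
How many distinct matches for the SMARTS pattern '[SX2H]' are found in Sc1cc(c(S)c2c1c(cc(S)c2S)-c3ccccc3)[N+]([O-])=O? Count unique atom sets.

4

[SX2H] is the SMARTS for a thiol: an aliphatic sulfur with two connections, one being H.
The molecule carries 4 separate instances of a thiol (-SH) meeting every constraint; each maps to a distinct set of atoms, giving 4 matches.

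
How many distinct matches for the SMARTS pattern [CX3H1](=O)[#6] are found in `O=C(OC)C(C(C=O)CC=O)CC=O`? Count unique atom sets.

3

[CX3H1](=O)[#6] is the SMARTS for an aldehyde: an sp2 carbon with one H, double-bonded to O and single-bonded to carbon.
The molecule carries 3 separate instances of an aldehyde (-CHO) meeting every constraint; each maps to a distinct set of atoms, giving 3 matches.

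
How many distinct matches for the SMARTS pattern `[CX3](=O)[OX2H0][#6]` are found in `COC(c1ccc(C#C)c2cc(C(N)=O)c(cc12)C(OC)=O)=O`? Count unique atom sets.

[CX3](=O)[OX2H0][#6] is the SMARTS for an ester: a carbonyl carbon bonded to an oxygen that is itself bonded to carbon (no H on that O).
The molecule carries 2 separate instances of a methyl-ester group (-C(=O)OCH3) meeting every constraint; each maps to a distinct set of atoms, giving 2 matches.

2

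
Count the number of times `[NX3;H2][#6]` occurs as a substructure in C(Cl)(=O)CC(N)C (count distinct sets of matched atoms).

1

[NX3;H2][#6] is the SMARTS for a primary amine: a trivalent nitrogen with two H attached to carbon.
Exactly one fragment in the molecule meets all constraints, giving 1 match.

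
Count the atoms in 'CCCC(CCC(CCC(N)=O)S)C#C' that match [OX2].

The query [OX2] means: aliphatic oxygen with two total connections — ether, hydroxyl, or ester single-bond O.
Check the 15 heavy atoms by environment: 9× C (X4) → no; 2× C (X2) → no; 1× C (X3) → no; 1× O (X1) → no; 1× N (X3) → no; 1× S (X2) → no.
No environment satisfies the query, so 0 matching atoms.

0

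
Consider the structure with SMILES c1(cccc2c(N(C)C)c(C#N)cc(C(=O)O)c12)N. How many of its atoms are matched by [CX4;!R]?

Check the 19 heavy atoms by environment: 10× c (aromatic, X3, in 6-ring) → no; 2× N (X3, acyclic) → no; 1× C (X2, acyclic) → no; 1× N (X1, acyclic) → no; 1× C (X3, acyclic) → no; 1× O (X1, acyclic) → no; 1× O (X2, acyclic) → no; 2× C (X4, acyclic) → match.
That gives 2 matching atoms.

2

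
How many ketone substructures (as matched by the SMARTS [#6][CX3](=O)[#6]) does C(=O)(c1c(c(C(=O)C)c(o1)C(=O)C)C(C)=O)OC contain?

3

[#6][CX3](=O)[#6] is the SMARTS for a ketone: a carbonyl carbon (no H) flanked by two carbons.
The molecule carries 3 separate instances of an acetyl/ketone group (-C(=O)CH3) meeting every constraint; each maps to a distinct set of atoms, giving 3 matches.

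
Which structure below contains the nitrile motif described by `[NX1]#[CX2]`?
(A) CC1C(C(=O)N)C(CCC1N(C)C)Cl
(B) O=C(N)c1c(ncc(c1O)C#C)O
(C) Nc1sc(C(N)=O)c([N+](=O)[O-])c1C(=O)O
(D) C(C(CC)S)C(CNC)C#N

D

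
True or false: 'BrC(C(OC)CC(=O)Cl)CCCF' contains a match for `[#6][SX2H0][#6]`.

The pattern [#6][SX2H0][#6] describes an aliphatic sulfur bridging two carbons with no H on the sulfur — a thioether.
The closest candidate here is a methoxy ether (-OCH3), but the bridging atom is O, not S. No other fragment satisfies the full query, so there is no match.

False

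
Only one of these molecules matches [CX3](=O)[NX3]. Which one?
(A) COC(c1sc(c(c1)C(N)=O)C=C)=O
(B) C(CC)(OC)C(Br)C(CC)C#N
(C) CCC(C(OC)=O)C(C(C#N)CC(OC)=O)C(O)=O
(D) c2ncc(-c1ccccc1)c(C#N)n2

A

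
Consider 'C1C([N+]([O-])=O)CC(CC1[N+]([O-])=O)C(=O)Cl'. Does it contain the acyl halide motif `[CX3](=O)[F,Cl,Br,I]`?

Yes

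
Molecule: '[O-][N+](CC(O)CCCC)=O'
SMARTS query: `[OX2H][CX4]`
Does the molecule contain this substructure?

The pattern [OX2H][CX4] describes a hydroxyl oxygen bound to an sp3 (X4) carbon — an aliphatic alcohol.
The molecule carries a hydroxyl group (-OH), whose atoms satisfy every constraint of the query, so the pattern matches.

Yes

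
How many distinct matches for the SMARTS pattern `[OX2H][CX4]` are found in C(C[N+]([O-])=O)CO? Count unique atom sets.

[OX2H][CX4] is the SMARTS for an aliphatic alcohol: a hydroxyl oxygen bound to an sp3 (X4) carbon.
Exactly one fragment in the molecule meets all constraints, giving 1 match.

1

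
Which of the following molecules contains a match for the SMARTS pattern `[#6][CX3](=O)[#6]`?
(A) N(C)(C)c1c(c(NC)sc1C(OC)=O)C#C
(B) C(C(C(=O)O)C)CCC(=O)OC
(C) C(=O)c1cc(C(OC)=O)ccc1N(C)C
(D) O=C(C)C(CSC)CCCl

D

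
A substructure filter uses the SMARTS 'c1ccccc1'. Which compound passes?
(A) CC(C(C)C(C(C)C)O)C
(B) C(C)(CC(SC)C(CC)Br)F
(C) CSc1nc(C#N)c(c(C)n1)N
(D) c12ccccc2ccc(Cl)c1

D

c1ccccc1 describes six aromatic carbons in a ring (a benzene ring).
(A) has a methyl group (-CH3) but no six-membered all-carbon aromatic ring is present.
(B) has a methyl group (-CH3) but no six-membered all-carbon aromatic ring is present.
(C) has a methyl group (-CH3) but no six-membered all-carbon aromatic ring is present.
(D) contains the required atom environment, so the pattern matches.
So the answer is (D).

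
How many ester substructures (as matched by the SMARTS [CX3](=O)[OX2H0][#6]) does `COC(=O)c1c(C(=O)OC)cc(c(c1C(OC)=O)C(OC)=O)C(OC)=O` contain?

[CX3](=O)[OX2H0][#6] is the SMARTS for an ester: a carbonyl carbon bonded to an oxygen that is itself bonded to carbon (no H on that O).
The molecule carries 5 separate instances of a methyl-ester group (-C(=O)OCH3) meeting every constraint; each maps to a distinct set of atoms, giving 5 matches.

5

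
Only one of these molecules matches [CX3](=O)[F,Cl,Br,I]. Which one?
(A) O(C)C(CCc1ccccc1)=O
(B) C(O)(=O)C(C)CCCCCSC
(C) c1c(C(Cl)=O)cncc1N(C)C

C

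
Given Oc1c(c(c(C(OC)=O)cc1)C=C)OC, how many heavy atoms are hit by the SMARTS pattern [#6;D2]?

The query [#6;D2] means: any carbon bonded to exactly two heavy atoms.
Check the 15 heavy atoms by environment: 4× c (aromatic, D3) → no; 2× c (aromatic, D2) → match; 2× O (D1) → no; 1× C (D3) → no; 2× O (D2) → no; 3× C (D1) → no; 1× C (D2) → match.
Summing the matching environments: 2 + 1 = 3 matching atoms.

3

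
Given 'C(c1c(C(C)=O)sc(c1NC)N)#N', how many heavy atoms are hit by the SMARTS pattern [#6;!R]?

4

The query [#6;!R] means: carbon not in any ring.
Check the 13 heavy atoms by environment: 1× s (aromatic, in 5-ring) → no; 4× c (aromatic, in 5-ring) → no; 3× N (acyclic) → no; 4× C (acyclic) → match; 1× O (acyclic) → no.
That gives 4 matching atoms.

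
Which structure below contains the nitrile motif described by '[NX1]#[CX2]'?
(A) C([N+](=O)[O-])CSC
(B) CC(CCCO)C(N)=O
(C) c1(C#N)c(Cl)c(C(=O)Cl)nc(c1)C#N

C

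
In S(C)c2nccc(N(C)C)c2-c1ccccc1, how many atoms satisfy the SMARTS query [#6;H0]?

Check the 17 heavy atoms by environment: 1× n (aromatic, H0) → no; 4× c (aromatic, H0) → match; 7× c (aromatic, H1) → no; 1× N (H0) → no; 3× C (H3) → no; 1× S (H0) → no.
That gives 4 matching atoms.

4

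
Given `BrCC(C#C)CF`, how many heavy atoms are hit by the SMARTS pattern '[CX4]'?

3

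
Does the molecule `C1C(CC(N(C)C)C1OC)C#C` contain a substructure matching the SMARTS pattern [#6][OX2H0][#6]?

The pattern [#6][OX2H0][#6] describes an aliphatic oxygen bridging two carbons with no H on the oxygen — an ether.
The molecule carries a methoxy ether (-OCH3), whose atoms satisfy every constraint of the query, so the pattern matches.

Yes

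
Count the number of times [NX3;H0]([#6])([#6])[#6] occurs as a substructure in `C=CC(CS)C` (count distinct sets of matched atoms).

0

[NX3;H0]([#6])([#6])[#6] is the SMARTS for a tertiary amine: a trivalent nitrogen with no H, bonded to three carbons.
No fragment in the molecule satisfies every constraint, giving 0 matches.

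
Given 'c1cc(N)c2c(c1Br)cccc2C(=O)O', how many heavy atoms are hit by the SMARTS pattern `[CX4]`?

0

The query [CX4] means: C with X4: aliphatic carbon with exactly 4 total connections (bonds + H).
Check the 15 heavy atoms by environment: 10× c (aromatic, X3) → no; 1× N (X3) → no; 1× C (X3) → no; 1× O (X1) → no; 1× O (X2) → no; 1× Br (X1) → no.
No environment satisfies the query, so 0 matching atoms.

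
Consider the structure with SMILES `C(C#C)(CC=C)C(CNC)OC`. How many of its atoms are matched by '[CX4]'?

6

Check the 12 heavy atoms by environment: 6× C (X4) → match; 1× O (X2) → no; 2× C (X2) → no; 2× C (X3) → no; 1× N (X3) → no.
That gives 6 matching atoms.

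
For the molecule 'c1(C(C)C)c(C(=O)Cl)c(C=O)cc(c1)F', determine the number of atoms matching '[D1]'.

6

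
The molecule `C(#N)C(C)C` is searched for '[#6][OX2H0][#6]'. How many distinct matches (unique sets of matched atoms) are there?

0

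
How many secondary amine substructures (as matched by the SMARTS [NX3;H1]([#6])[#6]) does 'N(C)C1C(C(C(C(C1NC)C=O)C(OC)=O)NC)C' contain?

[NX3;H1]([#6])[#6] is the SMARTS for a secondary amine: a trivalent nitrogen with one H, bonded to two carbons.
The molecule carries 3 separate instances of an N-methylamino group (-NHCH3) meeting every constraint; each maps to a distinct set of atoms, giving 3 matches.

3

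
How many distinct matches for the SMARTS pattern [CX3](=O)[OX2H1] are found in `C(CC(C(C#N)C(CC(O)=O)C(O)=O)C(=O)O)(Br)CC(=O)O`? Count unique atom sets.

4

[CX3](=O)[OX2H1] is the SMARTS for a carboxylic acid: an sp2 carbon double-bonded to O and single-bonded to an -OH oxygen.
The molecule carries 4 separate instances of a carboxylic acid group (-C(=O)OH) meeting every constraint; each maps to a distinct set of atoms, giving 4 matches.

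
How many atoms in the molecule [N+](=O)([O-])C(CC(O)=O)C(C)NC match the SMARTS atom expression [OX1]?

The query [OX1] means: aliphatic oxygen with one total connection — typically a carbonyl =O or an oxide.
Check the 12 heavy atoms by environment: 5× C (X4) → no; 1× N (X3) → no; 1× C (X3) → no; 2× O (X1) → match; 1× O (X2) → no; 1× N (charge +1, X3) → no; 1× O (charge -1, X1) → match.
Summing the matching environments: 2 + 1 = 3 matching atoms.

3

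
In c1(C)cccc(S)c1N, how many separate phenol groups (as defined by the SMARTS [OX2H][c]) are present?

0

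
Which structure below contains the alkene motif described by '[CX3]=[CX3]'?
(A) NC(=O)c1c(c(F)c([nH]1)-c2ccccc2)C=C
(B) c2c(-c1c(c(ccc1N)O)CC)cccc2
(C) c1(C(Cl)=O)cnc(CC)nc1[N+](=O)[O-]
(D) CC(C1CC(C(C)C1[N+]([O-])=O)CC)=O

[CX3]=[CX3] describes a non-aromatic C=C double bond between two sp2 carbons (an alkene).
(A) contains a vinyl group (-CH=CH2), which satisfies every atom and bond constraint.
(B) has an ethyl group (-CH2CH3) but its C-C bond is a single bond between CX4 carbons, not CX3=CX3.
(C) has an ethyl group (-CH2CH3) but its C-C bond is a single bond between CX4 carbons, not CX3=CX3.
(D) has an ethyl group (-CH2CH3) but its C-C bond is a single bond between CX4 carbons, not CX3=CX3.
So the answer is (A).

A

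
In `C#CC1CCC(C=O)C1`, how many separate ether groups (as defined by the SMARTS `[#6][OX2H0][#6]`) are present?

0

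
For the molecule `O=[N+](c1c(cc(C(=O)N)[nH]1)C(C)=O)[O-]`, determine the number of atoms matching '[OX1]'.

4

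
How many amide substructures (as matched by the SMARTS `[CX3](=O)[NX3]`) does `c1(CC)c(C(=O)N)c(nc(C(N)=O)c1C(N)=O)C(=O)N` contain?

4

[CX3](=O)[NX3] is the SMARTS for an amide: a carbonyl carbon bonded to a trivalent nitrogen.
The molecule carries 4 separate instances of a primary amide (-C(=O)NH2) meeting every constraint; each maps to a distinct set of atoms, giving 4 matches.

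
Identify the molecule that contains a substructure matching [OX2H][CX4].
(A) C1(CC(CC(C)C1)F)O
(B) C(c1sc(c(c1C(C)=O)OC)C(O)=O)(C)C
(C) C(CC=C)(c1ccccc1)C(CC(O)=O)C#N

A

[OX2H][CX4] describes a hydroxyl oxygen bound to an sp3 (X4) carbon (an aliphatic alcohol).
(A) contains a hydroxyl group (-OH), which satisfies every atom and bond constraint.
(B) has a methoxy ether (-OCH3) but the oxygen has H0 (ether), not H1.
(C) has a carboxylic acid group (-C(=O)OH) but the -OH is on a CX3 carbonyl carbon, not a CX4 carbon.
So the answer is (A).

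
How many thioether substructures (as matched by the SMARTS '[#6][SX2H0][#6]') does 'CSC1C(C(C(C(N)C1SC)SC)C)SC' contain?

[#6][SX2H0][#6] is the SMARTS for a thioether: an aliphatic sulfur bridging two carbons with no H on the sulfur.
The molecule carries 4 separate instances of a methylthio ether (-SCH3) meeting every constraint; each maps to a distinct set of atoms, giving 4 matches.

4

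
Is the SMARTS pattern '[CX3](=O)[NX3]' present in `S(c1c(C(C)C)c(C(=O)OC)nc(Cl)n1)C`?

No

The pattern [CX3](=O)[NX3] describes a carbonyl carbon bonded to a trivalent nitrogen — an amide.
The closest candidate here is a methyl-ester group (-C(=O)OCH3), but the carbonyl is bonded to O, not to an NX3 nitrogen. No other fragment satisfies the full query, so there is no match.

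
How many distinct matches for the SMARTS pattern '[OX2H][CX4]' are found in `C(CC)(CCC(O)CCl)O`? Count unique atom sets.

2

[OX2H][CX4] is the SMARTS for an aliphatic alcohol: a hydroxyl oxygen bound to an sp3 (X4) carbon.
The molecule carries 2 separate instances of a hydroxyl group (-OH) meeting every constraint; each maps to a distinct set of atoms, giving 2 matches.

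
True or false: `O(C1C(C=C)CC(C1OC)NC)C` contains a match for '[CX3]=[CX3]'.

True

The pattern [CX3]=[CX3] describes a non-aromatic C=C double bond between two sp2 carbons — an alkene.
The molecule carries a vinyl group (-CH=CH2), whose atoms satisfy every constraint of the query, so the pattern matches.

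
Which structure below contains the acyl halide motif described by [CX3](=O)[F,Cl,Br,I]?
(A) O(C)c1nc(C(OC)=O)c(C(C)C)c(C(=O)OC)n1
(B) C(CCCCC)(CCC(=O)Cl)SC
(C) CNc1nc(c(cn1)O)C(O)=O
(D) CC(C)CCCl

[CX3](=O)[F,Cl,Br,I] describes a carbonyl carbon bonded to a halogen (an acyl halide).
(A) has a methyl-ester group (-C(=O)OCH3) but the carbonyl is bonded to -O-C, not to a halogen.
(B) contains an acyl chloride (-C(=O)Cl), which satisfies every atom and bond constraint.
(C) has a carboxylic acid group (-C(=O)OH) but the carbonyl is bonded to -OH, not to a halogen.
(D) has a chloro substituent but the Cl is not on a carbonyl carbon.
So the answer is (B).

B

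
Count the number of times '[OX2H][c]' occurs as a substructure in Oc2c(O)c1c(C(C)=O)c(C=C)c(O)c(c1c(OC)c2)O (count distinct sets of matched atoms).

4

[OX2H][c] is the SMARTS for a phenol: a hydroxyl oxygen attached to an aromatic carbon.
The molecule carries 4 separate instances of a hydroxyl group (-OH) meeting every constraint; each maps to a distinct set of atoms, giving 4 matches.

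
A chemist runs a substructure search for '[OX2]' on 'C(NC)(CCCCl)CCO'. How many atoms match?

The query [OX2] means: aliphatic oxygen with two total connections — ether, hydroxyl, or ester single-bond O.
Check the 10 heavy atoms by environment: 7× C (X4) → no; 1× O (X2) → match; 1× N (X3) → no; 1× Cl (X1) → no.
That gives 1 matching atom.

1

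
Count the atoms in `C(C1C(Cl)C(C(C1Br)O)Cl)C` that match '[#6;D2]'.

Check the 11 heavy atoms by environment: 5× C (D3) → no; 1× C (D2) → match; 1× C (D1) → no; 1× O (D1) → no; 1× Br (D1) → no; 2× Cl (D1) → no.
That gives 1 matching atom.

1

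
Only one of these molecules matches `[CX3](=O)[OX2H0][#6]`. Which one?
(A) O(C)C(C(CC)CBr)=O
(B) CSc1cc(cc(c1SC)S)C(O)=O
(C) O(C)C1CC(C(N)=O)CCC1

A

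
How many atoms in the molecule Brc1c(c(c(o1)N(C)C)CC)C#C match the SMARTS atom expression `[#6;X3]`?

The query [#6;X3] means: any carbon (aromatic or not) with three total connections.
Check the 13 heavy atoms by environment: 1× o (aromatic, X2) → no; 4× c (aromatic, X3) → match; 2× C (X2) → no; 1× Br (X1) → no; 1× N (X3) → no; 4× C (X4) → no.
That gives 4 matching atoms.

4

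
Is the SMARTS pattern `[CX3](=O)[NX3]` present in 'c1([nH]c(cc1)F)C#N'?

The pattern [CX3](=O)[NX3] describes a carbonyl carbon bonded to a trivalent nitrogen — an amide.
The closest candidate here is a nitrile (-C#N), but the nitrile N is NX1 (triple-bonded), not NX3. No other fragment satisfies the full query, so there is no match.

No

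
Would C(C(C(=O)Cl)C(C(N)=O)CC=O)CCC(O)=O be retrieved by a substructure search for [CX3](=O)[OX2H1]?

Yes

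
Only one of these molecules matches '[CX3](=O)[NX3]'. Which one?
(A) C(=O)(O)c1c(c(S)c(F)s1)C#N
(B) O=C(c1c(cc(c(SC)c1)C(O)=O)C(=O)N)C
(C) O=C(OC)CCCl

B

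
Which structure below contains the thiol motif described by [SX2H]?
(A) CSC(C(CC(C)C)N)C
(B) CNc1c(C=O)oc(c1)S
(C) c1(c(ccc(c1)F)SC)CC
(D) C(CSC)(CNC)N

B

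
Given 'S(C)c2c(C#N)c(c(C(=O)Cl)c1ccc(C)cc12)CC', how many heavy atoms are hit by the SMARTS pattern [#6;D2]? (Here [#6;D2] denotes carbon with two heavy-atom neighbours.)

5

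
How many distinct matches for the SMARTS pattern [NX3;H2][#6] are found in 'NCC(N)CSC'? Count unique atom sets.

2

[NX3;H2][#6] is the SMARTS for a primary amine: a trivalent nitrogen with two H attached to carbon.
The molecule carries 2 separate instances of a primary amino group (-NH2) meeting every constraint; each maps to a distinct set of atoms, giving 2 matches.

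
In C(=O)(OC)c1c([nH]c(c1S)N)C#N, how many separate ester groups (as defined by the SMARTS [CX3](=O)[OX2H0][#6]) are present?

[CX3](=O)[OX2H0][#6] is the SMARTS for an ester: a carbonyl carbon bonded to an oxygen that is itself bonded to carbon (no H on that O).
Exactly one fragment in the molecule meets all constraints, giving 1 match.

1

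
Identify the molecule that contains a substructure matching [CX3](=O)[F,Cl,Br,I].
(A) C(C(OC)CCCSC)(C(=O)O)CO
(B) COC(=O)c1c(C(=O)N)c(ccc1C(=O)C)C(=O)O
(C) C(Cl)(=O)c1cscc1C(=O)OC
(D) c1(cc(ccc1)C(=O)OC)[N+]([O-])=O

[CX3](=O)[F,Cl,Br,I] describes a carbonyl carbon bonded to a halogen (an acyl halide).
(A) has a carboxylic acid group (-C(=O)OH) but the carbonyl is bonded to -OH, not to a halogen.
(B) has a carboxylic acid group (-C(=O)OH) but the carbonyl is bonded to -OH, not to a halogen.
(C) contains an acyl chloride (-C(=O)Cl), which satisfies every atom and bond constraint.
(D) has a methyl-ester group (-C(=O)OCH3) but the carbonyl is bonded to -O-C, not to a halogen.
So the answer is (C).

C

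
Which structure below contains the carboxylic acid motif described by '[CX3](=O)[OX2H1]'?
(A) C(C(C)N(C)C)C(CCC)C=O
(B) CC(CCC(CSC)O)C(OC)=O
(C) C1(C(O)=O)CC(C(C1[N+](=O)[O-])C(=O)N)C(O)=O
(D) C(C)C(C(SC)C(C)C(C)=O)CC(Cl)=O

[CX3](=O)[OX2H1] describes an sp2 carbon double-bonded to O and single-bonded to an -OH oxygen (a carboxylic acid).
(A) has an aldehyde (-CHO) but there is no singly-bonded oxygen on the carbonyl carbon.
(B) has a methyl-ester group (-C(=O)OCH3) but the singly-bonded O has no H (OX2H0, not OX2H1).
(C) contains a carboxylic acid group (-C(=O)OH), which satisfies every atom and bond constraint.
(D) has an acyl chloride (-C(=O)Cl) but the carbonyl is bonded to Cl, not to an -OH oxygen.
So the answer is (C).

C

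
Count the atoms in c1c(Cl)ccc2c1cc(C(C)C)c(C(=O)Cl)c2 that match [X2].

0

The query [X2] means: any atom with exactly two total connections (bonds + H).
Check the 17 heavy atoms by environment: 10× c (aromatic, X3) → no; 3× C (X4) → no; 1× C (X3) → no; 1× O (X1) → no; 2× Cl (X1) → no.
No environment satisfies the query, so 0 matching atoms.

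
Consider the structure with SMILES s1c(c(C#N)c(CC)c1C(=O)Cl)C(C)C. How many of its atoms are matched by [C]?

7

The query [C] means: uppercase C matches aliphatic (non-aromatic) carbon only.
Check the 15 heavy atoms by environment: 1× s (aromatic) → no; 4× c (aromatic) → no; 7× C → match; 1× N → no; 1× O → no; 1× Cl → no.
That gives 7 matching atoms.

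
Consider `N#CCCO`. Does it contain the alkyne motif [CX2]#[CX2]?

The pattern [CX2]#[CX2] describes a carbon-carbon triple bond — an alkyne.
The closest candidate here is a nitrile (-C#N), but the triple bond is C#N, not C#C. No other fragment satisfies the full query, so there is no match.

No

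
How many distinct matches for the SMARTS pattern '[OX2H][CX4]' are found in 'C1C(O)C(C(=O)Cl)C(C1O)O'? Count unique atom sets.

[OX2H][CX4] is the SMARTS for an aliphatic alcohol: a hydroxyl oxygen bound to an sp3 (X4) carbon.
The molecule carries 3 separate instances of a hydroxyl group (-OH) meeting every constraint; each maps to a distinct set of atoms, giving 3 matches.

3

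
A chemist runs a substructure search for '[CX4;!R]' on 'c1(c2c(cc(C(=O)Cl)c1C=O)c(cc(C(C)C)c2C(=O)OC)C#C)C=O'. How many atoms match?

The query [CX4;!R] means: aliphatic carbon with four total connections, not in a ring.
Check the 26 heavy atoms by environment: 10× c (aromatic, X3, in 6-ring) → no; 2× C (X2, acyclic) → no; 4× C (X3, acyclic) → no; 4× O (X1, acyclic) → no; 1× O (X2, acyclic) → no; 4× C (X4, acyclic) → match; 1× Cl (X1, acyclic) → no.
That gives 4 matching atoms.

4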